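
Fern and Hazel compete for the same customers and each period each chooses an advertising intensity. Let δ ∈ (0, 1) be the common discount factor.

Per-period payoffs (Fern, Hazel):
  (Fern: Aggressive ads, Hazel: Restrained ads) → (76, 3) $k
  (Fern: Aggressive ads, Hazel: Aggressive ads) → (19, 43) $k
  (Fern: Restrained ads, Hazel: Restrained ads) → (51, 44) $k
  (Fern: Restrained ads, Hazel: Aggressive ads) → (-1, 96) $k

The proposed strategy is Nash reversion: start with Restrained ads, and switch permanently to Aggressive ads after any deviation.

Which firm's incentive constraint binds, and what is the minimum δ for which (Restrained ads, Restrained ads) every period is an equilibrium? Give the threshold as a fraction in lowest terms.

Fern's threshold: (76−51)/(76−19) = 25/57.
Hazel's threshold: (96−44)/(96−43) = 52/53.
25/57 < 52/53, so Hazel binds and δ* = 52/53.

Hazel; δ ≥ 52/53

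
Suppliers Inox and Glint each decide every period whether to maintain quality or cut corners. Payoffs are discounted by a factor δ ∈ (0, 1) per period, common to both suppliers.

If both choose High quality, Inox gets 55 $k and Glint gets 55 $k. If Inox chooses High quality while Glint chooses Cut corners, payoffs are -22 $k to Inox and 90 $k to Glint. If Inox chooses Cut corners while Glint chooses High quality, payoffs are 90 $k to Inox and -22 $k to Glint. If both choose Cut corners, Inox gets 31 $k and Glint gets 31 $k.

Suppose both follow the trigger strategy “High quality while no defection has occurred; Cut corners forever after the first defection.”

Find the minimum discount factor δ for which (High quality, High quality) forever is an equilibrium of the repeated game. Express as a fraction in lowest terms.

35/59

55/(1−δ) ≥ 90 + 31δ/(1−δ)
55 ≥ 90 − 59δ
δ ≥ 35/59.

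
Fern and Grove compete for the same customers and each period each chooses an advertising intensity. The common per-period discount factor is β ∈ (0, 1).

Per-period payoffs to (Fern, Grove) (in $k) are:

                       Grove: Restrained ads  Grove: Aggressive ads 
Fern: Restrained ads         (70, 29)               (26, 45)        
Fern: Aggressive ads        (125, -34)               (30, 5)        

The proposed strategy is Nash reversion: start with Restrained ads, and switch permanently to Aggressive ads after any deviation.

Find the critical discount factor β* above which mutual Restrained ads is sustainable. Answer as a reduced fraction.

11/19

Fern's threshold: (125−70)/(125−30) = 11/19.
Grove's threshold: (45−29)/(45−5) = 2/5.
11/19 > 2/5, so Fern binds and β* = 11/19.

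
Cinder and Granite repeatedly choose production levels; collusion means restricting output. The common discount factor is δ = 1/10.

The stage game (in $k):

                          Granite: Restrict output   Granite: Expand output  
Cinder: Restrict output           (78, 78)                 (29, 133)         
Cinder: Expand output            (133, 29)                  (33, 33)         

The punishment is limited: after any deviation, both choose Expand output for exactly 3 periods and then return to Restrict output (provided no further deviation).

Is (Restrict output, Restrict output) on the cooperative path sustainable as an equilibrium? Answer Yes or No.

No

IC: δ+…+δ^3 ≥ (133−78)/(78−33) = 11/9.
At δ = 1/10: partial sum = 0.1110 < 1.2222. Cooperation not sustainable.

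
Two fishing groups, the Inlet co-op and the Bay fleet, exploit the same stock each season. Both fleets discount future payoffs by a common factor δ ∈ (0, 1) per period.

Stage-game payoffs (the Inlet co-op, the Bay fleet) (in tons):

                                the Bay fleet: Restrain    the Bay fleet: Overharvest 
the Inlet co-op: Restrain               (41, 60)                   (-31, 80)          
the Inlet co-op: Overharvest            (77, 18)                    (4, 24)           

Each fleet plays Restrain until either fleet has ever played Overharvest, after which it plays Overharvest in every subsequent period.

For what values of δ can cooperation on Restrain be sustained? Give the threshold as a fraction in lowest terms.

36/73

the Inlet co-op's threshold: (77−41)/(77−4) = 36/73.
the Bay fleet's threshold: (80−60)/(80−24) = 5/14.
36/73 > 5/14, so the Inlet co-op binds and δ* = 36/73.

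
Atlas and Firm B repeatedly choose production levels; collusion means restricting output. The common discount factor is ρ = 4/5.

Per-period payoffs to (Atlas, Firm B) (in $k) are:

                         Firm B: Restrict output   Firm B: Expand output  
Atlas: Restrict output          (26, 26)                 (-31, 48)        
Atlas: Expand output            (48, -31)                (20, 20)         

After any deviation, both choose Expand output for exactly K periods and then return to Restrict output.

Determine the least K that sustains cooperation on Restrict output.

12

IC: ρ(1−ρ^K)/(1−ρ) ≥ (48−26)/(26−20) = 11/3.
With ρ = 4/5: need 1 − ρ^K ≥ 11/3·(1−4/5)/(4/5), i.e. ρ^K ≤ 0.0833.
Since (4/5)^11 = 0.0859 and (4/5)^12 = 0.0687, the smallest such K is 12.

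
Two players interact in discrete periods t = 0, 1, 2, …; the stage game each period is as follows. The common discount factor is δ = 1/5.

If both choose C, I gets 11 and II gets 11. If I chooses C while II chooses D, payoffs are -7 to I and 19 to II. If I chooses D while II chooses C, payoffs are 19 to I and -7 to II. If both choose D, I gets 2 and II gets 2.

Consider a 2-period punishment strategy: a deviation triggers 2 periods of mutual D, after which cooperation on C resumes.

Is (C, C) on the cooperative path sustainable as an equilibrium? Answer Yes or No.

IC: δ+…+δ^2 ≥ (19−11)/(11−2) = 8/9.
At δ = 1/5: partial sum = 0.2400 < 0.8889. Cooperation not sustainable.

No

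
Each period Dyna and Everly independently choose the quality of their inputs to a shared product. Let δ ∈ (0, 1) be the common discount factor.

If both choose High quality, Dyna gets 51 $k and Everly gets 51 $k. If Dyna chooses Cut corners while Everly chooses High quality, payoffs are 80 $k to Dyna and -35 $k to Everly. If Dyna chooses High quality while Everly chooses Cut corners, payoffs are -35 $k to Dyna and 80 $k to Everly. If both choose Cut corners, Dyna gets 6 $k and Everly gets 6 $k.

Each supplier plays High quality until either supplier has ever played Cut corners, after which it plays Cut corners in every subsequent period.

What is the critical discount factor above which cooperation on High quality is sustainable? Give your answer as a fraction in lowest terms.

29/74

One-period gain from deviating is 80 − 51 = 29. The loss is 51 − 6 = 45 in every subsequent period, with present value 45·δ/(1−δ).
Deviation is unprofitable when 45·δ/(1−δ) ≥ 29, i.e. δ/(1−δ) ≥ 29/45.
Equivalently δ ≥ 29/(29+45) = 29/74.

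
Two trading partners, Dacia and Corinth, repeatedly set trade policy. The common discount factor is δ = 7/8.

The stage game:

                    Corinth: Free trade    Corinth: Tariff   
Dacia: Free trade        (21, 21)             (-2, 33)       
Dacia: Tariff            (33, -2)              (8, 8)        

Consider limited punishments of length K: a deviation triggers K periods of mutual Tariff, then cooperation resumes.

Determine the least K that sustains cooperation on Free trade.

No profitable deviation requires (21−8)(δ+…+δ^K) ≥ 33−21, i.e. δ+…+δ^K ≥ 12/13 ≈ 0.9231.
With δ = 7/8, the partial sums are K=1: 0.8750, K=2: 1.6406.
K = 2 is the first length at which the sum reaches 0.9231.

2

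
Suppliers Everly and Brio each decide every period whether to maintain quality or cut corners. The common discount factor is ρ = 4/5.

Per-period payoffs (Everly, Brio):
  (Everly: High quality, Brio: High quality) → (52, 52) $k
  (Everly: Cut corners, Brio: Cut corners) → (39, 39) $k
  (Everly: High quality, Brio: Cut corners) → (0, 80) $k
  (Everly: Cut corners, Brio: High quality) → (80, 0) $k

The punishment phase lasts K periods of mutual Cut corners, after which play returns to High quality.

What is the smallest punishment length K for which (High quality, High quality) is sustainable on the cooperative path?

4

IC: ρ(1−ρ^K)/(1−ρ) ≥ (80−52)/(52−39) = 28/13.
With ρ = 4/5: need 1 − ρ^K ≥ 28/13·(1−4/5)/(4/5), i.e. ρ^K ≤ 0.4615.
Since (4/5)^3 = 0.5120 and (4/5)^4 = 0.4096, the smallest such K is 4.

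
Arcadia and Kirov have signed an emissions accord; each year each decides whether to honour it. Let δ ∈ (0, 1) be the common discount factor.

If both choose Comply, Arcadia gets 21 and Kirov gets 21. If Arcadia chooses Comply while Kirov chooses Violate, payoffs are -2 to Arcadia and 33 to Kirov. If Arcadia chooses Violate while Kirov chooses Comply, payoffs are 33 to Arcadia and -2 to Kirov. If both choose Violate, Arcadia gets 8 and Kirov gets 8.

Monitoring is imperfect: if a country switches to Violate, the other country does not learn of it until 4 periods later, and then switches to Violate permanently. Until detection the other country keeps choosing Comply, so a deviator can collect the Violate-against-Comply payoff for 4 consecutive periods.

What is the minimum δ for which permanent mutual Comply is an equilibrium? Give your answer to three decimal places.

Deviating for the 4 undetected periods gains 33−21 = 12 per period over cooperation, then loses 21−8 = 13 per period forever once punishment starts.
Gain: 12(1 + δ + … + δ^3); loss: 13·δ^4/(1−δ).
No profitable deviation ⇔ 12(1−δ^4) ≤ 13·δ^4, i.e. δ^4 ≥ 12/(12+13) = 12/25.
Hence δ ≥ (12/25)^(1/4) ≈ 0.832.

0.832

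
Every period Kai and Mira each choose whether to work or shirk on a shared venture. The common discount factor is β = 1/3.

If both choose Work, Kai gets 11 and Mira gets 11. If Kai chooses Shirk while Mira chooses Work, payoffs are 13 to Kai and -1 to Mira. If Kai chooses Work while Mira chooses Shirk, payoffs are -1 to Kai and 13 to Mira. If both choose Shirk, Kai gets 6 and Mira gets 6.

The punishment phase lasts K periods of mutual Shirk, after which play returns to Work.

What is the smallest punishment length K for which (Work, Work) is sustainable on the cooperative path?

No profitable deviation requires (11−6)(β+…+β^K) ≥ 13−11, i.e. β+…+β^K ≥ 2/5 ≈ 0.4000.
With β = 1/3, the partial sums are K=1: 0.3333, K=2: 0.4444.
K = 2 is the first length at which the sum reaches 0.4000.

2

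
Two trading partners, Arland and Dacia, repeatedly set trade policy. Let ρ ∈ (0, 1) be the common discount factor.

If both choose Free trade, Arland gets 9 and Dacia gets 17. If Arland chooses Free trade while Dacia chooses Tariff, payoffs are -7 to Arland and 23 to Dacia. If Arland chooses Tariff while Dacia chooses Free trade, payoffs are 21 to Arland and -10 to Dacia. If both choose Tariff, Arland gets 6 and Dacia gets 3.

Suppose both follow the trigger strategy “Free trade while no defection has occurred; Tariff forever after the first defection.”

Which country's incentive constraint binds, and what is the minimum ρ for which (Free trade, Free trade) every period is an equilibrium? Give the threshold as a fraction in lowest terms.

Arland's threshold: (21−9)/(21−6) = 4/5.
Dacia's threshold: (23−17)/(23−3) = 3/10.
4/5 > 3/10, so Arland binds and ρ* = 4/5.

Arland; ρ ≥ 4/5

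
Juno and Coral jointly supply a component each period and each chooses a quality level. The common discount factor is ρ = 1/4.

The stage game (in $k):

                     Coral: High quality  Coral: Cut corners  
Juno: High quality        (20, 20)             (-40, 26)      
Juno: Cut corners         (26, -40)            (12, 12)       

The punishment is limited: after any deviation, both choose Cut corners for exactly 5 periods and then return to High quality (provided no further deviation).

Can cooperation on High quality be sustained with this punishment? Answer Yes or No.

Comparing payoff streams over the 6 periods until play realigns: cooperate → 20(1+ρ+…+ρ^5); deviate → 26 + 12(ρ+…+ρ^5).
Cooperation is sustained iff (20−12)(ρ+…+ρ^5) ≥ 26−20.
ρ+…+ρ^5 = 1/4·(1−(1/4)^5)/(1−1/4) = 0.3330, and (26−20)/(20−12) = 0.7500.
0.3330 < 0.7500, so cooperation is not sustainable.

No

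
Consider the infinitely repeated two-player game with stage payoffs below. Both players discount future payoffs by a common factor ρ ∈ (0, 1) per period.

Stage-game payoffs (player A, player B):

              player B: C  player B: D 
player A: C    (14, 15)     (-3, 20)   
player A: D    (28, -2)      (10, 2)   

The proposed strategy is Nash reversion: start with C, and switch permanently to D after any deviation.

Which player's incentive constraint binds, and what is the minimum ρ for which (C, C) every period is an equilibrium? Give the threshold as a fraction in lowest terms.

player A; ρ ≥ 7/9

player A's threshold: (28−14)/(28−10) = 7/9.
player B's threshold: (20−15)/(20−2) = 5/18.
7/9 > 5/18, so player A binds and ρ* = 7/9.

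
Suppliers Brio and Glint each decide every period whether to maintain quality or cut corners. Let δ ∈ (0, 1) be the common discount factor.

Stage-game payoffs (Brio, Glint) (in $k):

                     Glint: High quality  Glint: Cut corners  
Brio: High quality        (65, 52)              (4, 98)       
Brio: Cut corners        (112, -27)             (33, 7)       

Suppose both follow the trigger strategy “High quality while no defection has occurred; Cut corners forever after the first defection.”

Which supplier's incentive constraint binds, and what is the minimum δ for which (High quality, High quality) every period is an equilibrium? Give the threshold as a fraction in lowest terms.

Brio; δ ≥ 47/79

Brio: cooperation gives 65 each period; deviation gives 112 once then 33 forever.
  65/(1−δ) ≥ 112 + 33δ/(1−δ) ⇒ δ ≥ 47/79.
Glint: cooperation gives 52 each period; deviation gives 98 once then 7 forever.
  δ ≥ 46/91.
Both must hold, so the binding constraint is Brio's: δ ≥ 47/79.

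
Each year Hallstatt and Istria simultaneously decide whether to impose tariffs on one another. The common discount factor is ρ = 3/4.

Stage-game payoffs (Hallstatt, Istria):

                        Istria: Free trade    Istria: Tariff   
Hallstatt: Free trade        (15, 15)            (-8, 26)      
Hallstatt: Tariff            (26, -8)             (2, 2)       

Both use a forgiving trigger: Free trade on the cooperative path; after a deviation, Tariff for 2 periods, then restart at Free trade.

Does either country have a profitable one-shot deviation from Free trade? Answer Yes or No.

A one-shot deviation gives 26 now, then 2 for 2 periods, then back to 15.
Gain from deviating: (26−15) today; loss: (15−2) in each of the next 2 periods.
No-deviation condition: (15−2)(ρ+…+ρ^2) ≥ 26−15, i.e. ρ+…+ρ^2 ≥ 11/13.
At ρ = 3/4: ρ+…+ρ^2 = 1.3125 ≥ 0.8462.
So cooperation is sustainable.

No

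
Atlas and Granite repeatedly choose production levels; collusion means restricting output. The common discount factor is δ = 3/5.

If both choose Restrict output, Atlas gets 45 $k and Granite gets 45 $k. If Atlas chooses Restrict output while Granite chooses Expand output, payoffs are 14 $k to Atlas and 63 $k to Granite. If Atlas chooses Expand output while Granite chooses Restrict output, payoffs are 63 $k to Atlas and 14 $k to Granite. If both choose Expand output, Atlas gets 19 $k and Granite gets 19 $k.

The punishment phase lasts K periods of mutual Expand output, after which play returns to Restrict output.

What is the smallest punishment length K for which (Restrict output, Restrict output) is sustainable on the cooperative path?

2

IC: δ(1−δ^K)/(1−δ) ≥ (63−45)/(45−19) = 9/13.
With δ = 3/5: need 1 − δ^K ≥ 9/13·(1−3/5)/(3/5), i.e. δ^K ≤ 0.5385.
Since (3/5)^1 = 0.6000 and (3/5)^2 = 0.3600, the smallest such K is 2.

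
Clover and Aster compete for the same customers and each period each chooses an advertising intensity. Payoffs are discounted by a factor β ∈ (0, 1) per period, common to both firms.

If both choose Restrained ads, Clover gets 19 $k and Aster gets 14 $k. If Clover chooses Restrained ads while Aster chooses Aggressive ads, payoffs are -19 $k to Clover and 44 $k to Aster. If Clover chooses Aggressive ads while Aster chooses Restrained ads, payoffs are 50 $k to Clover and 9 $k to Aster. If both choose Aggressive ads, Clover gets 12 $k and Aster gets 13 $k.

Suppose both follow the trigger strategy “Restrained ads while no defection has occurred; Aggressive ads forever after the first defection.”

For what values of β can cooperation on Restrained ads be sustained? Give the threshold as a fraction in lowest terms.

30/31

For Clover: deviation gain 50−19 = 31, per-period punishment loss 19−12 = 7. IC gives β ≥ 31/38.
For Aster: gain 30, loss 1 per period, so β ≥ 30/31.
The tighter constraint is Aster's, so cooperation needs β ≥ 30/31.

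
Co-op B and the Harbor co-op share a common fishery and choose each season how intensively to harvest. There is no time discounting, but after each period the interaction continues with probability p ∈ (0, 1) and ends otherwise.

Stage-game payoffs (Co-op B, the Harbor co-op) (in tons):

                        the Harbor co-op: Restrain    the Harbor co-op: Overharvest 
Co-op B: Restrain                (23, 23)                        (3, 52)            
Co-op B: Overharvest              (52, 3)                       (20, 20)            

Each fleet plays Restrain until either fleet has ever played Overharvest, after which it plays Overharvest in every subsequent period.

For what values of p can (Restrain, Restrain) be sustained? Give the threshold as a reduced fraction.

29/32

With no time discounting, the continuation probability p plays the role of the discount factor.
Grim-trigger IC: 23/(1−p) ≥ 52 + 20p/(1−p) ⇒ p ≥ (52−23)/(52−20) = 29/32.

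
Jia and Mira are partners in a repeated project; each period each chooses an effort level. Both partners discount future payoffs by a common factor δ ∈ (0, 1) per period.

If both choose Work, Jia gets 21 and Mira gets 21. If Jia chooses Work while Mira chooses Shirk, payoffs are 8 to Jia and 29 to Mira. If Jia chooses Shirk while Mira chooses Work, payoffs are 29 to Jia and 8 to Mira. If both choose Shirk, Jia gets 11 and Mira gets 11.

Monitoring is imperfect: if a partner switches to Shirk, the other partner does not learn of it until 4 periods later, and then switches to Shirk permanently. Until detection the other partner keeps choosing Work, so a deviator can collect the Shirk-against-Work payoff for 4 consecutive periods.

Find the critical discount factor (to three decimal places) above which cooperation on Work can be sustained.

0.816

A deviator earns 29 for 4 periods, then 11 forever; cooperating earns 21 forever. Multiplying the IC by (1−δ):
21 ≥ 29(1−δ^4) + 11δ^4, so 18·δ^4 ≥ 8 and δ^4 ≥ 4/9.
δ ≥ (4/9)^(1/4) ≈ 0.816.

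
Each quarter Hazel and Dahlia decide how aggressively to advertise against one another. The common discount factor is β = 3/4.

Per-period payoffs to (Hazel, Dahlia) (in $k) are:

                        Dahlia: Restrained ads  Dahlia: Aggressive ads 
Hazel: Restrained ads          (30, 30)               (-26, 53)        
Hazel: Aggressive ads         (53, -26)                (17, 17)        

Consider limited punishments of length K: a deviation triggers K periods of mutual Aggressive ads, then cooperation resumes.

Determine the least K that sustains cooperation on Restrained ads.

4

IC: β(1−β^K)/(1−β) ≥ (53−30)/(30−17) = 23/13.
With β = 3/4: need 1 − β^K ≥ 23/13·(1−3/4)/(3/4), i.e. β^K ≤ 0.4103.
Since (3/4)^3 = 0.4219 and (3/4)^4 = 0.3164, the smallest such K is 4.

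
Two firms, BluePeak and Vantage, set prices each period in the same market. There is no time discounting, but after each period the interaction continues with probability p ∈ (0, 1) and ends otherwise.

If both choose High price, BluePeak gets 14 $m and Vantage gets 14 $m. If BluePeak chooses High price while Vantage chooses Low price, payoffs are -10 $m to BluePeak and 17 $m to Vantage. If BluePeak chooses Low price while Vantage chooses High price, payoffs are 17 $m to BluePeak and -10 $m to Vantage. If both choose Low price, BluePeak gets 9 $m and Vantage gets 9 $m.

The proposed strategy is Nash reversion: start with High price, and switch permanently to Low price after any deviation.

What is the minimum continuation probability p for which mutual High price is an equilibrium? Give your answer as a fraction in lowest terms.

Expected cooperation value is 14 + p·14 + p²·14 + … = 14/(1−p); deviation gives 17 + p·9/(1−p).
14 ≥ 17(1−p) + 9p ⇒ 8p ≥ 3 ⇒ p ≥ 3/8.

3/8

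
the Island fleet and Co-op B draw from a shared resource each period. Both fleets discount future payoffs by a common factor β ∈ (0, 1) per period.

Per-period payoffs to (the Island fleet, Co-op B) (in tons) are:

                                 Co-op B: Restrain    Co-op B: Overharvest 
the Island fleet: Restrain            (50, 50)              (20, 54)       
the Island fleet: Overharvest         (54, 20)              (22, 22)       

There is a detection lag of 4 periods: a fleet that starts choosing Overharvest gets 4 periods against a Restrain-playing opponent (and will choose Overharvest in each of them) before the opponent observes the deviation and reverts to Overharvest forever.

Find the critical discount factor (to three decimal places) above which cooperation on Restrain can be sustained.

Deviating for the 4 undetected periods gains 54−50 = 4 per period over cooperation, then loses 50−22 = 28 per period forever once punishment starts.
Gain: 4(1 + β + … + β^3); loss: 28·β^4/(1−β).
No profitable deviation ⇔ 4(1−β^4) ≤ 28·β^4, i.e. β^4 ≥ 4/(4+28) = 1/8.
Hence β ≥ (1/8)^(1/4) ≈ 0.595.

0.595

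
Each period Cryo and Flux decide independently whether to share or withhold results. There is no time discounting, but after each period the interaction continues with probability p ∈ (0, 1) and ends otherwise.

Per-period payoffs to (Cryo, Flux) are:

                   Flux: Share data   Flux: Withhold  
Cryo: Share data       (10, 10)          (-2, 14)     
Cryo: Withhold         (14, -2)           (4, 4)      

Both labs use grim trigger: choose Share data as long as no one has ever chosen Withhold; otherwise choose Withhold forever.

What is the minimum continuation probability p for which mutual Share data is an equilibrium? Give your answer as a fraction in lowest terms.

With no time discounting, the continuation probability p plays the role of the discount factor.
Grim-trigger IC: 10/(1−p) ≥ 14 + 4p/(1−p) ⇒ p ≥ (14−10)/(14−4) = 2/5.

2/5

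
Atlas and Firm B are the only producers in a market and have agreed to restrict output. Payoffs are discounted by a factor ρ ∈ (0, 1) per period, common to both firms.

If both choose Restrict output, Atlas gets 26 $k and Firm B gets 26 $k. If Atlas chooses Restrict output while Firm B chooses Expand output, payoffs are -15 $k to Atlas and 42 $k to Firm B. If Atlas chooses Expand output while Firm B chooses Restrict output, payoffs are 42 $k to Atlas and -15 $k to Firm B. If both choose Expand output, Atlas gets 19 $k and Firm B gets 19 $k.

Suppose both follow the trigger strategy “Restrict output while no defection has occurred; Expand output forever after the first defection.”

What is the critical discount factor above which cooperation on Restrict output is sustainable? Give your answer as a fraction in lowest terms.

16/23

One-period gain from deviating is 42 − 26 = 16. The loss is 26 − 19 = 7 in every subsequent period, with present value 7·ρ/(1−ρ).
Deviation is unprofitable when 7·ρ/(1−ρ) ≥ 16, i.e. ρ/(1−ρ) ≥ 16/7.
Equivalently ρ ≥ 16/(16+7) = 16/23.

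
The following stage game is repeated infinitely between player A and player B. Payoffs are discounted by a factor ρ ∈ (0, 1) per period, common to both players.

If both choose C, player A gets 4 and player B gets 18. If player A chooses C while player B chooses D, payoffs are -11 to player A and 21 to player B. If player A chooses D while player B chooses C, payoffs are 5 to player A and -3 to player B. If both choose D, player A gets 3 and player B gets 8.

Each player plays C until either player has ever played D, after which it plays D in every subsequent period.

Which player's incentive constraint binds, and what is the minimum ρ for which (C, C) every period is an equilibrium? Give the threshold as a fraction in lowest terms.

player A; ρ ≥ 1/2

player A's threshold: (5−4)/(5−3) = 1/2.
player B's threshold: (21−18)/(21−8) = 3/13.
1/2 > 3/13, so player A binds and ρ* = 1/2.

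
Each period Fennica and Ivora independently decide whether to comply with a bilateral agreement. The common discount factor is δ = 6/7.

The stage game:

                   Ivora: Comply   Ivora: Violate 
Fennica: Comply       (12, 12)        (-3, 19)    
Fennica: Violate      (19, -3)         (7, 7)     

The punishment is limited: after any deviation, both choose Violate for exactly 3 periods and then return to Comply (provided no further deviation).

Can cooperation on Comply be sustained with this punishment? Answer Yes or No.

A one-shot deviation gives 19 now, then 7 for 3 periods, then back to 12.
Gain from deviating: (19−12) today; loss: (12−7) in each of the next 3 periods.
No-deviation condition: (12−7)(δ+…+δ^3) ≥ 19−12, i.e. δ+…+δ^3 ≥ 7/5.
At δ = 6/7: δ+…+δ^3 = 2.2216 ≥ 1.4000.
So cooperation is sustainable.

Yes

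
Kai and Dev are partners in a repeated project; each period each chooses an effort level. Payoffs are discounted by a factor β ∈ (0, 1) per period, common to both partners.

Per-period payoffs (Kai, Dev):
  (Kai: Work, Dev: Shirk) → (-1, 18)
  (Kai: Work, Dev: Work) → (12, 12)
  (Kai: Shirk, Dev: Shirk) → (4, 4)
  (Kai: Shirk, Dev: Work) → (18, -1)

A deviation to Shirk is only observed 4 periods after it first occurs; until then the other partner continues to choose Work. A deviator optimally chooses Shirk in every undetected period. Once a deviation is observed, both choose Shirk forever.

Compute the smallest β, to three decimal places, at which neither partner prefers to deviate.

0.809

A deviator earns 18 for 4 periods, then 4 forever; cooperating earns 12 forever. Multiplying the IC by (1−β):
12 ≥ 18(1−β^4) + 4β^4, so 14·β^4 ≥ 6 and β^4 ≥ 3/7.
β ≥ (3/7)^(1/4) ≈ 0.809.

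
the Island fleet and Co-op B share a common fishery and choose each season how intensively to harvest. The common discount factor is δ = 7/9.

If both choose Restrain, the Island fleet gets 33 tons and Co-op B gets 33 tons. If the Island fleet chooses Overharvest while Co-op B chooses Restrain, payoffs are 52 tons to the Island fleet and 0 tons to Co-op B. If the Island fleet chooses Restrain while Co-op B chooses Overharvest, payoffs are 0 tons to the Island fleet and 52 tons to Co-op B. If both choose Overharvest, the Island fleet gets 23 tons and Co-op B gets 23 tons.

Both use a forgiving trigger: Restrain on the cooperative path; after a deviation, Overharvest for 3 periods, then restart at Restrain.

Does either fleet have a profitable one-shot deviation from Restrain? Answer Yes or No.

Yes

IC: δ+…+δ^3 ≥ (52−33)/(33−23) = 19/10.
At δ = 7/9: partial sum = 1.8532 < 1.9000. Cooperation not sustainable.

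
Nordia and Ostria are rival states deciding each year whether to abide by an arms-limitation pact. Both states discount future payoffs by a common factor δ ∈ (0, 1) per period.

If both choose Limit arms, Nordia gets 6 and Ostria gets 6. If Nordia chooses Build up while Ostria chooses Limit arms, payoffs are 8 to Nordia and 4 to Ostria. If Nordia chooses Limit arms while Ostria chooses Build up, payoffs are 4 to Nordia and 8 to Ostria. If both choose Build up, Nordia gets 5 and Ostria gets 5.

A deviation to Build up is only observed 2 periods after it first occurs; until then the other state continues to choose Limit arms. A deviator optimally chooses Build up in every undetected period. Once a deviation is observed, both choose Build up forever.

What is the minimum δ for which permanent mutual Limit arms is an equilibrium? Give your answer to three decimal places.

A deviator earns 8 for 2 periods, then 5 forever; cooperating earns 6 forever. Multiplying the IC by (1−δ):
6 ≥ 8(1−δ^2) + 5δ^2, so 3·δ^2 ≥ 2 and δ^2 ≥ 2/3.
δ ≥ (2/3)^(1/2) ≈ 0.816.

0.816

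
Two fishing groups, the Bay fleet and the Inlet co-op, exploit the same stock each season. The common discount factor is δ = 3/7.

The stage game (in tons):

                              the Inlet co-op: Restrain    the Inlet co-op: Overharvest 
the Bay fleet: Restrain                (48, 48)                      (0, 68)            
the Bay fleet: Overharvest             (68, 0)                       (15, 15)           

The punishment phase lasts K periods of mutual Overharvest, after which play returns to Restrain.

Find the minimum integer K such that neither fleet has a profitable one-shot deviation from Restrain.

Need Σ_{k=1}^{K} δ^k ≥ (68−48)/(48−15) = 0.6061 at δ = 3/7.
At K = 1 the sum is 0.4286 < 0.6061; at K = 2 it is 0.6122 ≥ 0.6061.
So the minimum punishment length is K = 2.

2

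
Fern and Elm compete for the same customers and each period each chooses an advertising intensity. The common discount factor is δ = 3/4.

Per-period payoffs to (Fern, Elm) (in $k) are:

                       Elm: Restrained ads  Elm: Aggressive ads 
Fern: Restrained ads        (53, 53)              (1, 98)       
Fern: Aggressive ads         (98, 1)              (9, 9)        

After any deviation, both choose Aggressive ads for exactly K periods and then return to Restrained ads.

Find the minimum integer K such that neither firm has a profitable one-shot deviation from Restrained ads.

IC: δ(1−δ^K)/(1−δ) ≥ (98−53)/(53−9) = 45/44.
With δ = 3/4: need 1 − δ^K ≥ 45/44·(1−3/4)/(3/4), i.e. δ^K ≤ 0.6591.
Since (3/4)^1 = 0.7500 and (3/4)^2 = 0.5625, the smallest such K is 2.

2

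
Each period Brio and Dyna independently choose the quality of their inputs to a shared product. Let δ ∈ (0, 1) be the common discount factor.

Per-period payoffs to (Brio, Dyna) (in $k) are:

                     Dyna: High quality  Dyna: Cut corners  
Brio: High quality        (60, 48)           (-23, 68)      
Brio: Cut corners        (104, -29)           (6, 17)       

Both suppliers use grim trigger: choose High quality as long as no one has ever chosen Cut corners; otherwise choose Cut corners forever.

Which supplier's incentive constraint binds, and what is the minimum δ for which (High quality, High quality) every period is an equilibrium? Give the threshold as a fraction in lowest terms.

Brio: cooperation gives 60 each period; deviation gives 104 once then 6 forever.
  60/(1−δ) ≥ 104 + 6δ/(1−δ) ⇒ δ ≥ 44/98 = 22/49.
Dyna: cooperation gives 48 each period; deviation gives 68 once then 17 forever.
  δ ≥ 20/51.
Both must hold, so the binding constraint is Brio's: δ ≥ 22/49.

Brio; δ ≥ 22/49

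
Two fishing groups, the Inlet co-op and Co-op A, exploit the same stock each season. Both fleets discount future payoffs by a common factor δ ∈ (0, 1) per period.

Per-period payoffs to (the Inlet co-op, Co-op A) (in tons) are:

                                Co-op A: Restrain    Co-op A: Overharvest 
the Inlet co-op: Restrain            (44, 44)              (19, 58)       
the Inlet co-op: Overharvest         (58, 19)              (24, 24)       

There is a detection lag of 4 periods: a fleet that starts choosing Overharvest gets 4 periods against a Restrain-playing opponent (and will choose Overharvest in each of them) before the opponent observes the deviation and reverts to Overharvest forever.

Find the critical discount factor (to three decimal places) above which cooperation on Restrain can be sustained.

0.801

The best deviation is to choose Overharvest for all 4 undetected periods, earning 58 each, then 24 forever once detected.
Deviation value: 58(1−δ^4)/(1−δ) + 24δ^4/(1−δ); cooperation value: 44/(1−δ).
IC: 44 ≥ 58(1−δ^4) + 24δ^4 = 58 − 34δ^4.
So δ^4 ≥ 14/34 = 7/17, giving δ ≥ (7/17)^(1/4) ≈ 0.801.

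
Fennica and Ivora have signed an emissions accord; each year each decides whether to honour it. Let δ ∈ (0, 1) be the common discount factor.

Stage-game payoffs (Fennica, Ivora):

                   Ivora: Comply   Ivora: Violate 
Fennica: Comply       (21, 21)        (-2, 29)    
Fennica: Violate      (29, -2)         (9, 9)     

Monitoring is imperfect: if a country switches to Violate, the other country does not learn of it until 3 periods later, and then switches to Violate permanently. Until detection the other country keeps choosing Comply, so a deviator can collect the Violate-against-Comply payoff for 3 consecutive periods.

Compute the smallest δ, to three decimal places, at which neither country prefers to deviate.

Deviating for the 3 undetected periods gains 29−21 = 8 per period over cooperation, then loses 21−9 = 12 per period forever once punishment starts.
Gain: 8(1 + δ + … + δ^2); loss: 12·δ^3/(1−δ).
No profitable deviation ⇔ 8(1−δ^3) ≤ 12·δ^3, i.e. δ^3 ≥ 8/(8+12) = 2/5.
Hence δ ≥ (2/5)^(1/3) ≈ 0.737.

0.737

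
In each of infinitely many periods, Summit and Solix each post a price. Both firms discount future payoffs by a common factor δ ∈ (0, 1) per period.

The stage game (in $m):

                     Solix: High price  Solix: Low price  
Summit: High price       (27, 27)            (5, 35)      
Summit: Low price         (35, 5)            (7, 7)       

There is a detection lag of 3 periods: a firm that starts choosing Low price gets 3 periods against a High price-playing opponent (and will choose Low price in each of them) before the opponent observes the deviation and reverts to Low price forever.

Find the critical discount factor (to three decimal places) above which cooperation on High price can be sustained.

The best deviation is to choose Low price for all 3 undetected periods, earning 35 each, then 7 forever once detected.
Deviation value: 35(1−δ^3)/(1−δ) + 7δ^3/(1−δ); cooperation value: 27/(1−δ).
IC: 27 ≥ 35(1−δ^3) + 7δ^3 = 35 − 28δ^3.
So δ^3 ≥ 8/28 = 2/7, giving δ ≥ (2/7)^(1/3) ≈ 0.659.

0.659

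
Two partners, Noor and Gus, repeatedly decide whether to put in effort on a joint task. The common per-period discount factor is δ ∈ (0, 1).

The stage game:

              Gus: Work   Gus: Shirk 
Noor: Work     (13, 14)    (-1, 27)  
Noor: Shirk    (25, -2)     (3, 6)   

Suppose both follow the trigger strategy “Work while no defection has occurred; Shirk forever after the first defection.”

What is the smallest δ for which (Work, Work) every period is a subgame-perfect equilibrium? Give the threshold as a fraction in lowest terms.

13/21

For Noor: deviation gain 25−13 = 12, per-period punishment loss 13−3 = 10. IC gives δ ≥ 12/22 = 6/11.
For Gus: gain 13, loss 8 per period, so δ ≥ 13/21.
The tighter constraint is Gus's, so cooperation needs δ ≥ 13/21.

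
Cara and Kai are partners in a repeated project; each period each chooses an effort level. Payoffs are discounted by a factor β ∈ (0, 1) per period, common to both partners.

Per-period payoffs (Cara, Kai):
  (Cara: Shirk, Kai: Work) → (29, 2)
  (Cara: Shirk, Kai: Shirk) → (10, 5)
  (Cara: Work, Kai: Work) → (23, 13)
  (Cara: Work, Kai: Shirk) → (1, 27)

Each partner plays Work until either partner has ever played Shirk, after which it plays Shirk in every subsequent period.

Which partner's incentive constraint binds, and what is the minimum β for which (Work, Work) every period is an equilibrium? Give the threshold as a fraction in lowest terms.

Kai; β ≥ 7/11

For Cara: deviation gain 29−23 = 6, per-period punishment loss 23−10 = 13. IC gives β ≥ 6/19.
For Kai: gain 14, loss 8 per period, so β ≥ 14/22 = 7/11.
The tighter constraint is Kai's, so cooperation needs β ≥ 7/11.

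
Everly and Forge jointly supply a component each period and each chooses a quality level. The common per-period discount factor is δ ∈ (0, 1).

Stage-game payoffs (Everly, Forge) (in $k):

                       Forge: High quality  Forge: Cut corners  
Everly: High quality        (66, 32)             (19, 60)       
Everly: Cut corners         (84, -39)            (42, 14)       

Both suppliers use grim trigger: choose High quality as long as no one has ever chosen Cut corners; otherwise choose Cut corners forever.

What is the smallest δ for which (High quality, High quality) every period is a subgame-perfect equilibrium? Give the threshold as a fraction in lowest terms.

Everly: cooperation gives 66 each period; deviation gives 84 once then 42 forever.
  66/(1−δ) ≥ 84 + 42δ/(1−δ) ⇒ δ ≥ 18/42 = 3/7.
Forge: cooperation gives 32 each period; deviation gives 60 once then 14 forever.
  δ ≥ 28/46 = 14/23.
Both must hold, so the binding constraint is Forge's: δ ≥ 14/23.

14/23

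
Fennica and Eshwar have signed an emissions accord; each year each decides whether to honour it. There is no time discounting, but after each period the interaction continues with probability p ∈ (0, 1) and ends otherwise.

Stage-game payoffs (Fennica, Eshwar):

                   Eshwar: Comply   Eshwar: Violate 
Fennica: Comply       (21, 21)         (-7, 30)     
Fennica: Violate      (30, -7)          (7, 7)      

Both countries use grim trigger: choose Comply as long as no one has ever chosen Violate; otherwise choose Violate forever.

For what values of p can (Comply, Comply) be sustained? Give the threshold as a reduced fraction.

Expected cooperation value is 21 + p·21 + p²·21 + … = 21/(1−p); deviation gives 30 + p·7/(1−p).
21 ≥ 30(1−p) + 7p ⇒ 23p ≥ 9 ⇒ p ≥ 9/23.

9/23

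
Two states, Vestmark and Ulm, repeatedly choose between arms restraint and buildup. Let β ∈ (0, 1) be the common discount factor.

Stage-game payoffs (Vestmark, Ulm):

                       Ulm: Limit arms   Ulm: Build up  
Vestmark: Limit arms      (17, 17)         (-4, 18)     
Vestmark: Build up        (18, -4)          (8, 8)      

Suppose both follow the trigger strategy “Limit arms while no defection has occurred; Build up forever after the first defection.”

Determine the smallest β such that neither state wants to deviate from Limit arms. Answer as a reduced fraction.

Under grim trigger the critical discount factor is (T−C)/(T−P) with T = 18, C = 17, P = 8.
β* = (18−17)/(18−8) = 1/10.

1/10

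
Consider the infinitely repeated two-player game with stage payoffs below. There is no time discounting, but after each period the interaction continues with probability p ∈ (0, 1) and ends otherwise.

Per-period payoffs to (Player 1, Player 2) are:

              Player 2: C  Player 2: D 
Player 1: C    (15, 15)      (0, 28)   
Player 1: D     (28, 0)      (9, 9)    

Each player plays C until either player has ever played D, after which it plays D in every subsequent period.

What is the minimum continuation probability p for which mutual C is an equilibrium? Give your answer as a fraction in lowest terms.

With no time discounting, the continuation probability p plays the role of the discount factor.
Grim-trigger IC: 15/(1−p) ≥ 28 + 9p/(1−p) ⇒ p ≥ (28−15)/(28−9) = 13/19.

13/19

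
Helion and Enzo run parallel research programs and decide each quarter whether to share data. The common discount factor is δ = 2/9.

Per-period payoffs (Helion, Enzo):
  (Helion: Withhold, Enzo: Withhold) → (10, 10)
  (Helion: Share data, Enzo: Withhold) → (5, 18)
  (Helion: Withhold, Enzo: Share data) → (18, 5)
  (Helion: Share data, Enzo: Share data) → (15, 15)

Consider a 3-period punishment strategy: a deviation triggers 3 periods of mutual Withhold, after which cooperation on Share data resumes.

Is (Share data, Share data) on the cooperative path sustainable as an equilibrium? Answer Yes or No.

No

A one-shot deviation gives 18 now, then 10 for 3 periods, then back to 15.
Gain from deviating: (18−15) today; loss: (15−10) in each of the next 3 periods.
No-deviation condition: (15−10)(δ+…+δ^3) ≥ 18−15, i.e. δ+…+δ^3 ≥ 3/5.
At δ = 2/9: δ+…+δ^3 = 0.2826 < 0.6000.
So cooperation is not sustainable.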